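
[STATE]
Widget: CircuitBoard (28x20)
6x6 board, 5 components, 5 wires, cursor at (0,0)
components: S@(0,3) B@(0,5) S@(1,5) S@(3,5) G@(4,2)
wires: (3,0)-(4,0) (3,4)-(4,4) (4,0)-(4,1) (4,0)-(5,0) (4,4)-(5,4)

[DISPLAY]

   0 1 2 3 4 5              
0  [.]          S       B   
                            
1                       S   
                            
2                           
                            
3   ·               ·   S   
    │               │       
4   · ─ ·   G       ·       
    │               │       
5   ·               ·       
Cursor: (0,0)               
                            
                            
                            
                            
                            
                            
                            


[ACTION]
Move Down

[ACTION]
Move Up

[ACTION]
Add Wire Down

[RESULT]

   0 1 2 3 4 5              
0  [.]          S       B   
    │                       
1   ·                   S   
                            
2                           
                            
3   ·               ·   S   
    │               │       
4   · ─ ·   G       ·       
    │               │       
5   ·               ·       
Cursor: (0,0)               
                            
                            
                            
                            
                            
                            
                            


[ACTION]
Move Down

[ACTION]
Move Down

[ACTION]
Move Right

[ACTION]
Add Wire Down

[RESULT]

   0 1 2 3 4 5              
0   ·           S       B   
    │                       
1   ·                   S   
                            
2      [.]                  
        │                   
3   ·   ·           ·   S   
    │               │       
4   · ─ ·   G       ·       
    │               │       
5   ·               ·       
Cursor: (2,1)               
                            
                            
                            
                            
                            
                            
                            


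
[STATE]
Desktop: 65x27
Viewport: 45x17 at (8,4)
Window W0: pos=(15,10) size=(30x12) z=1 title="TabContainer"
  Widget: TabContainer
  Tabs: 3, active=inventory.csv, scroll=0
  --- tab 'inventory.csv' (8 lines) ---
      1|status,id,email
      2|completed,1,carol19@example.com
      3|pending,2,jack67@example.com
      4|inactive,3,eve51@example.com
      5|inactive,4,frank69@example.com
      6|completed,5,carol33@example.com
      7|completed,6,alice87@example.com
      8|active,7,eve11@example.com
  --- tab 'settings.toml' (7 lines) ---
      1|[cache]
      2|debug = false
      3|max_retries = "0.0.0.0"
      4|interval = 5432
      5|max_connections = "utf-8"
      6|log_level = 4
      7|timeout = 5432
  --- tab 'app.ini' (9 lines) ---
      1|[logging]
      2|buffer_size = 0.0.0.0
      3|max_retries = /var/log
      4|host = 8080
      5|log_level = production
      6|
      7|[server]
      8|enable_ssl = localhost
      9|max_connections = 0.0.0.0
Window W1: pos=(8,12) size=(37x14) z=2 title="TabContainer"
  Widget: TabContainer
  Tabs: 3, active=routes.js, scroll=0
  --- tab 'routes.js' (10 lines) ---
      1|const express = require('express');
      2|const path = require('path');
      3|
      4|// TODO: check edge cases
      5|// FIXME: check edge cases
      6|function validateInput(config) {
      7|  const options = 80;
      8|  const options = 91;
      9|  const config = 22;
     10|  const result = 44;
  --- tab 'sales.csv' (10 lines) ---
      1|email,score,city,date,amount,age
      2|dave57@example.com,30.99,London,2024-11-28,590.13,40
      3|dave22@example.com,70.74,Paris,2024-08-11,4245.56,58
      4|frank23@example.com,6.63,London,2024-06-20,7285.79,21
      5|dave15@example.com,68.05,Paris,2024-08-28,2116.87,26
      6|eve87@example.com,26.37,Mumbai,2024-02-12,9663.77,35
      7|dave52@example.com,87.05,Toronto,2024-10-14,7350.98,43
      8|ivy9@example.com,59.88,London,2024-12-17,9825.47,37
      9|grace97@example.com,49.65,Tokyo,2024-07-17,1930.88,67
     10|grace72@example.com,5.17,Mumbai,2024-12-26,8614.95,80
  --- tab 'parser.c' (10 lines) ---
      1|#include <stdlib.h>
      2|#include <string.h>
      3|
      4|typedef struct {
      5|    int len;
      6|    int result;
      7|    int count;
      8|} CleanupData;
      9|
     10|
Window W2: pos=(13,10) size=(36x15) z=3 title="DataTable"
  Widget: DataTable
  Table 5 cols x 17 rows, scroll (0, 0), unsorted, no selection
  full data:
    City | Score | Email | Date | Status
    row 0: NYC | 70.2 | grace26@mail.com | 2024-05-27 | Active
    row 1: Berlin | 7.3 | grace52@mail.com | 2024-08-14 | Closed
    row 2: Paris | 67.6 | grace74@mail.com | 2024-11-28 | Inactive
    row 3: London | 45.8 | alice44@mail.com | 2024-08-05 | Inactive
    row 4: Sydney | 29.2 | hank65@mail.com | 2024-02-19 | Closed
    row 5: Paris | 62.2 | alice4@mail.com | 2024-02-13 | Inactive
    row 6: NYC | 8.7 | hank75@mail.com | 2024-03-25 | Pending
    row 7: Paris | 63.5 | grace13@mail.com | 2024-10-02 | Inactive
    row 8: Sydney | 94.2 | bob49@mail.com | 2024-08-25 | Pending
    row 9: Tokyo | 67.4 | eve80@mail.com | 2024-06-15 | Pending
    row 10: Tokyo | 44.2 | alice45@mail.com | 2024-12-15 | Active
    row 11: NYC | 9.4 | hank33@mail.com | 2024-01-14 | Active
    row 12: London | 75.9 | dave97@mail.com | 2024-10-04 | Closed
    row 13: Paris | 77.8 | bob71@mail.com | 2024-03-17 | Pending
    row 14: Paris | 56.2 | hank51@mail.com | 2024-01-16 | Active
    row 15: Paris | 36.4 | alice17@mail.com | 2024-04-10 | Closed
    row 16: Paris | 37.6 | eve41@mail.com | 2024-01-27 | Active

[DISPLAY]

                                             
                                             
                                             
                                             
                                             
                                             
     ┏━━━━━━━━━━━━━━━━━━━━━━━━━━━━━━━━━━┓    
     ┃ DataTable                        ┃    
┏━━━━┠──────────────────────────────────┨    
┃ Tab┃City  │Score│Email           │Date┃    
┠────┃──────┼─────┼────────────────┼────┃    
┃[rou┃NYC   │70.2 │grace26@mail.com│2024┃    
┃────┃Berlin│7.3  │grace52@mail.com│2024┃    
┃cons┃Paris │67.6 │grace74@mail.com│2024┃    
┃cons┃London│45.8 │alice44@mail.com│2024┃    
┃    ┃Sydney│29.2 │hank65@mail.com │2024┃    
┃// T┃Paris │62.2 │alice4@mail.com │2024┃    


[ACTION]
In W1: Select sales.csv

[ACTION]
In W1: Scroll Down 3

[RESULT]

                                             
                                             
                                             
                                             
                                             
                                             
     ┏━━━━━━━━━━━━━━━━━━━━━━━━━━━━━━━━━━┓    
     ┃ DataTable                        ┃    
┏━━━━┠──────────────────────────────────┨    
┃ Tab┃City  │Score│Email           │Date┃    
┠────┃──────┼─────┼────────────────┼────┃    
┃ rou┃NYC   │70.2 │grace26@mail.com│2024┃    
┃────┃Berlin│7.3  │grace52@mail.com│2024┃    
┃fran┃Paris │67.6 │grace74@mail.com│2024┃    
┃dave┃London│45.8 │alice44@mail.com│2024┃    
┃eve8┃Sydney│29.2 │hank65@mail.com │2024┃    
┃dave┃Paris │62.2 │alice4@mail.com │2024┃    


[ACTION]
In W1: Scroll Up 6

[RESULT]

                                             
                                             
                                             
                                             
                                             
                                             
     ┏━━━━━━━━━━━━━━━━━━━━━━━━━━━━━━━━━━┓    
     ┃ DataTable                        ┃    
┏━━━━┠──────────────────────────────────┨    
┃ Tab┃City  │Score│Email           │Date┃    
┠────┃──────┼─────┼────────────────┼────┃    
┃ rou┃NYC   │70.2 │grace26@mail.com│2024┃    
┃────┃Berlin│7.3  │grace52@mail.com│2024┃    
┃emai┃Paris │67.6 │grace74@mail.com│2024┃    
┃dave┃London│45.8 │alice44@mail.com│2024┃    
┃dave┃Sydney│29.2 │hank65@mail.com │2024┃    
┃fran┃Paris │62.2 │alice4@mail.com │2024┃    


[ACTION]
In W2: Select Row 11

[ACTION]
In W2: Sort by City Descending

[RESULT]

                                             
                                             
                                             
                                             
                                             
                                             
     ┏━━━━━━━━━━━━━━━━━━━━━━━━━━━━━━━━━━┓    
     ┃ DataTable                        ┃    
┏━━━━┠──────────────────────────────────┨    
┃ Tab┃City ▼│Score│Email           │Date┃    
┠────┃──────┼─────┼────────────────┼────┃    
┃ rou┃Tokyo │67.4 │eve80@mail.com  │2024┃    
┃────┃Tokyo │44.2 │alice45@mail.com│2024┃    
┃emai┃Sydney│29.2 │hank65@mail.com │2024┃    
┃dave┃Sydney│94.2 │bob49@mail.com  │2024┃    
┃dave┃Paris │67.6 │grace74@mail.com│2024┃    
┃fran┃Paris │62.2 │alice4@mail.com │2024┃    


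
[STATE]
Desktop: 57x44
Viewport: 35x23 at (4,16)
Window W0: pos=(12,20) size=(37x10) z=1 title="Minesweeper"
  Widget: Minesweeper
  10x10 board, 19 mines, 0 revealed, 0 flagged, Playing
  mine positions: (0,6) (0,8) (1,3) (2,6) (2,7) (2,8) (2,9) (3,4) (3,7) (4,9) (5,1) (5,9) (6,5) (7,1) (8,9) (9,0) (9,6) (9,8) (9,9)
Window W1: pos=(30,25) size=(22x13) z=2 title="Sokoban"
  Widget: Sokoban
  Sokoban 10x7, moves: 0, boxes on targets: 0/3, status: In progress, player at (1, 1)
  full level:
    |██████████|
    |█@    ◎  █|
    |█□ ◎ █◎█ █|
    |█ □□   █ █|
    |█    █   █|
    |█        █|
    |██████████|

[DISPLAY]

                                   
                                   
                                   
                                   
        ┏━━━━━━━━━━━━━━━━━━━━━━━━━━
        ┃ Minesweeper              
        ┠──────────────────────────
        ┃■■■■■■■■■■                
        ┃■■■■■■■■■■                
        ┃■■■■■■■■■■       ┏━━━━━━━━
        ┃■■■■■■■■■■       ┃ Sokoban
        ┃■■■■■■■■■■       ┠────────
        ┃■■■■■■■■■■       ┃████████
        ┗━━━━━━━━━━━━━━━━━┃█@    ◎ 
                          ┃█□ ◎ █◎█
                          ┃█ □□   █
                          ┃█    █  
                          ┃█       
                          ┃████████
                          ┃Moves: 0
                          ┃        
                          ┗━━━━━━━━
                                   


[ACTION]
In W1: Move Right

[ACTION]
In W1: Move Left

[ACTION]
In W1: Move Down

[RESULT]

                                   
                                   
                                   
                                   
        ┏━━━━━━━━━━━━━━━━━━━━━━━━━━
        ┃ Minesweeper              
        ┠──────────────────────────
        ┃■■■■■■■■■■                
        ┃■■■■■■■■■■                
        ┃■■■■■■■■■■       ┏━━━━━━━━
        ┃■■■■■■■■■■       ┃ Sokoban
        ┃■■■■■■■■■■       ┠────────
        ┃■■■■■■■■■■       ┃████████
        ┗━━━━━━━━━━━━━━━━━┃█     ◎ 
                          ┃█@ ◎ █◎█
                          ┃█□□□   █
                          ┃█    █  
                          ┃█       
                          ┃████████
                          ┃Moves: 3
                          ┃        
                          ┗━━━━━━━━
                                   


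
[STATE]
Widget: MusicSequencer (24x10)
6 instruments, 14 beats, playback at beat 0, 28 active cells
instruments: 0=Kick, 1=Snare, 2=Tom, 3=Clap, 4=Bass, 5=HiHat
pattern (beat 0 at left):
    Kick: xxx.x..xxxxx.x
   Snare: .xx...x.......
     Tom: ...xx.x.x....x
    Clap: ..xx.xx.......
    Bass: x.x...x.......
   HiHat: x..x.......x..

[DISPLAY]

      ▼1234567890123    
  Kick███·█··█████·█    
 Snare·██···█·······    
   Tom···██·█·█····█    
  Clap··██·██·······    
  Bass█·█···█·······    
 HiHat█··█·······█··    
                        
                        
                        


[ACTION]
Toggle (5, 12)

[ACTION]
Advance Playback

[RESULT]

      0▼234567890123    
  Kick███·█··█████·█    
 Snare·██···█·······    
   Tom···██·█·█····█    
  Clap··██·██·······    
  Bass█·█···█·······    
 HiHat█··█·······██·    
                        
                        
                        


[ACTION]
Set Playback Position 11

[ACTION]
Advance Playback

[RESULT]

      012345678901▼3    
  Kick███·█··█████·█    
 Snare·██···█·······    
   Tom···██·█·█····█    
  Clap··██·██·······    
  Bass█·█···█·······    
 HiHat█··█·······██·    
                        
                        
                        


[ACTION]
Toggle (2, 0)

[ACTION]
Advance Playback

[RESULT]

      0123456789012▼    
  Kick███·█··█████·█    
 Snare·██···█·······    
   Tom█··██·█·█····█    
  Clap··██·██·······    
  Bass█·█···█·······    
 HiHat█··█·······██·    
                        
                        
                        


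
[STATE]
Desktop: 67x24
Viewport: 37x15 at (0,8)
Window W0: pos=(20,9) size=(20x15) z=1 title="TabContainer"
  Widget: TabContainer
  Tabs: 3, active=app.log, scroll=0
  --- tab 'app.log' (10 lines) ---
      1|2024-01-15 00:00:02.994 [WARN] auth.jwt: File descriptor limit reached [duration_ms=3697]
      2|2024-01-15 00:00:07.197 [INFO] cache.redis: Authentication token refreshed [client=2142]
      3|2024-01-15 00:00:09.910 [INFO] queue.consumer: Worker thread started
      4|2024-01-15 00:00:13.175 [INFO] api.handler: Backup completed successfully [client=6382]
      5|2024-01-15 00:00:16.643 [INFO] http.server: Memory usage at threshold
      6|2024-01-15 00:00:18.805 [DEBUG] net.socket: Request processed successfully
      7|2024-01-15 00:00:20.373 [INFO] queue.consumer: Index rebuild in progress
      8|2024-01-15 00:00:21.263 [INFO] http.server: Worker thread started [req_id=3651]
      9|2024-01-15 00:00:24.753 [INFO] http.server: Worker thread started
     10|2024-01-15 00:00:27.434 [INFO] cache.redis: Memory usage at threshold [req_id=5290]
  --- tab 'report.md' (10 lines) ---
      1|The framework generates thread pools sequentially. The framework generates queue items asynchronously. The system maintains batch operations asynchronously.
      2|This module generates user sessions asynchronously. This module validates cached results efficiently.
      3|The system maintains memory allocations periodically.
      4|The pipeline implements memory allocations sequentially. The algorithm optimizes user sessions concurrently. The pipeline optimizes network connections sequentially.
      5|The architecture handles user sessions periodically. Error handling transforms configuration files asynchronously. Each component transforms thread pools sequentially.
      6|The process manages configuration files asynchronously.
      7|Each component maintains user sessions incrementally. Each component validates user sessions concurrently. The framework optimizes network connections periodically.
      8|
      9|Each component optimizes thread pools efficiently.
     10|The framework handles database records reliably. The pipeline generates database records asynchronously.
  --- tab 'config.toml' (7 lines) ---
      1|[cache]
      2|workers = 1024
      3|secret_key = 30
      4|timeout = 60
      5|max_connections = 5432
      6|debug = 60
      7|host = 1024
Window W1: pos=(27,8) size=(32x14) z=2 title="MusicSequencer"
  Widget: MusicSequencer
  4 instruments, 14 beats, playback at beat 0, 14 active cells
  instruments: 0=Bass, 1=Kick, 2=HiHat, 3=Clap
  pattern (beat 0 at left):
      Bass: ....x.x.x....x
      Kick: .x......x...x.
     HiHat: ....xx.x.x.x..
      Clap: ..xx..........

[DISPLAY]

                           ┏━━━━━━━━━
                    ┏━━━━━━┃ MusicSeq
                    ┃ TabCo┠─────────
                    ┠──────┃      ▼12
                    ┃[app.l┃  Bass···
                    ┃──────┃  Kick·█·
                    ┃2024-0┃ HiHat···
                    ┃2024-0┃  Clap··█
                    ┃2024-0┃         
                    ┃2024-0┃         
                    ┃2024-0┃         
                    ┃2024-0┃         
                    ┃2024-0┃         
                    ┃2024-0┗━━━━━━━━━
                    ┃2024-01-15 00:00


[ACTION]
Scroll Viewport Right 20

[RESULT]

       ┏━━━━━━━━━━━━━━━━━━━━━━━━━━━━━
┏━━━━━━┃ MusicSequencer              
┃ TabCo┠─────────────────────────────
┠──────┃      ▼1234567890123         
┃[app.l┃  Bass····█·█·█····█         
┃──────┃  Kick·█······█···█·         
┃2024-0┃ HiHat····██·█·█·█··         
┃2024-0┃  Clap··██··········         
┃2024-0┃                             
┃2024-0┃                             
┃2024-0┃                             
┃2024-0┃                             
┃2024-0┃                             
┃2024-0┗━━━━━━━━━━━━━━━━━━━━━━━━━━━━━
┃2024-01-15 00:00:2┃                 


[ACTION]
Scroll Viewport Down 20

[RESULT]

┏━━━━━━┃ MusicSequencer              
┃ TabCo┠─────────────────────────────
┠──────┃      ▼1234567890123         
┃[app.l┃  Bass····█·█·█····█         
┃──────┃  Kick·█······█···█·         
┃2024-0┃ HiHat····██·█·█·█··         
┃2024-0┃  Clap··██··········         
┃2024-0┃                             
┃2024-0┃                             
┃2024-0┃                             
┃2024-0┃                             
┃2024-0┃                             
┃2024-0┗━━━━━━━━━━━━━━━━━━━━━━━━━━━━━
┃2024-01-15 00:00:2┃                 
┗━━━━━━━━━━━━━━━━━━┛                 


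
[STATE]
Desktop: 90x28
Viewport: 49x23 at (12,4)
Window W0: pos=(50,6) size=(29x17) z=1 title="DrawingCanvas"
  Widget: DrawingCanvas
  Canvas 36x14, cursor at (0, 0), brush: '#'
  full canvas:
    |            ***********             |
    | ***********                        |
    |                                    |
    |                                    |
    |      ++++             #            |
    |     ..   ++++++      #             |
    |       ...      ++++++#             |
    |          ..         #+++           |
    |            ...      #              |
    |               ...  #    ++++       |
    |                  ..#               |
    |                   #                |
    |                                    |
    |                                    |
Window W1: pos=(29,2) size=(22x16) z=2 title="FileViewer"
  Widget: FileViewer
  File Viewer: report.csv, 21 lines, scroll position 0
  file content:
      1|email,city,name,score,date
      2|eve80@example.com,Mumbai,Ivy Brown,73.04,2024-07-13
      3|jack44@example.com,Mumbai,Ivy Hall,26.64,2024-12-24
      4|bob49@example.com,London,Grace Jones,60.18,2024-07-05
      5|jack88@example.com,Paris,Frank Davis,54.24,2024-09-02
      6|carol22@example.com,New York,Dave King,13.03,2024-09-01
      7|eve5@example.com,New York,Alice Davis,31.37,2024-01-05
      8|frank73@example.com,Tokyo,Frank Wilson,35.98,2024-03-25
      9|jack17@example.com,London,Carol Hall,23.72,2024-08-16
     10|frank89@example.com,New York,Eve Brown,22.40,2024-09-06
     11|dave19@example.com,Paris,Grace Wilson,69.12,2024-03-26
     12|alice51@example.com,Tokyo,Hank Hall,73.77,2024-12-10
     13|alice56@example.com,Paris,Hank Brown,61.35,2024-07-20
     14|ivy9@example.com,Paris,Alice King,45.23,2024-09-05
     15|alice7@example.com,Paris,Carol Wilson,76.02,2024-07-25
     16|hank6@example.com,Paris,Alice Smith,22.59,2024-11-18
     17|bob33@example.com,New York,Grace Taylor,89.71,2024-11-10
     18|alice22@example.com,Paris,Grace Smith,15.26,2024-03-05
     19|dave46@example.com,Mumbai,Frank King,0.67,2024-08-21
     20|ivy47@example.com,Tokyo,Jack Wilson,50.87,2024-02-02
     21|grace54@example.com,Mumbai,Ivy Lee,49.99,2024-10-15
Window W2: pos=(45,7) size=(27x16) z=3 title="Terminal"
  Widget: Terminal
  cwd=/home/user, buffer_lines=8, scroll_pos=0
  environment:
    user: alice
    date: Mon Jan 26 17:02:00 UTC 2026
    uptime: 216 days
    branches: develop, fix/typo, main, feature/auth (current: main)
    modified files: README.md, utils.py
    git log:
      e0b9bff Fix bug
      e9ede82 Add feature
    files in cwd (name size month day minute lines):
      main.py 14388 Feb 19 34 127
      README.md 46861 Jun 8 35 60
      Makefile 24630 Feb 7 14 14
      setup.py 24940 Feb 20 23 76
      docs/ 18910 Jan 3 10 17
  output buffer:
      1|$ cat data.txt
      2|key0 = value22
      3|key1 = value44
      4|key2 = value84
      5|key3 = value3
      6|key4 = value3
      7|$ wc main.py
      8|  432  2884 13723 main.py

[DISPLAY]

                 ┠────────────────────┨          
                 ┃email,city,name,sco▲┃          
                 ┃eve80@example.com,M█┃━━━━━━━━━━
                 ┃jack44@example.┏━━━━━━━━━━━━━━━
                 ┃bob49@example.c┃ Terminal      
                 ┃jack88@example.┠───────────────
                 ┃carol22@example┃$ cat data.txt 
                 ┃eve5@example.co┃key0 = value22 
                 ┃frank73@example┃key1 = value44 
                 ┃jack17@example.┃key2 = value84 
                 ┃frank89@example┃key3 = value3  
                 ┃dave19@example.┃key4 = value3  
                 ┃alice51@example┃$ wc main.py   
                 ┗━━━━━━━━━━━━━━━┃  432  2884 137
                                 ┃$ █            
                                 ┃               
                                 ┃               
                                 ┃               
                                 ┗━━━━━━━━━━━━━━━
                                                 
                                                 
                                                 
                                                 


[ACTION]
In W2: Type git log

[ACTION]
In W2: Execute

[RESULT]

                 ┠────────────────────┨          
                 ┃email,city,name,sco▲┃          
                 ┃eve80@example.com,M█┃━━━━━━━━━━
                 ┃jack44@example.┏━━━━━━━━━━━━━━━
                 ┃bob49@example.c┃ Terminal      
                 ┃jack88@example.┠───────────────
                 ┃carol22@example┃$ cat data.txt 
                 ┃eve5@example.co┃key0 = value22 
                 ┃frank73@example┃key1 = value44 
                 ┃jack17@example.┃key2 = value84 
                 ┃frank89@example┃key3 = value3  
                 ┃dave19@example.┃key4 = value3  
                 ┃alice51@example┃$ wc main.py   
                 ┗━━━━━━━━━━━━━━━┃  432  2884 137
                                 ┃$ git log      
                                 ┃e0b9bff Fix bug
                                 ┃e9ede82 Add fea
                                 ┃$ █            
                                 ┗━━━━━━━━━━━━━━━
                                                 
                                                 
                                                 
                                                 


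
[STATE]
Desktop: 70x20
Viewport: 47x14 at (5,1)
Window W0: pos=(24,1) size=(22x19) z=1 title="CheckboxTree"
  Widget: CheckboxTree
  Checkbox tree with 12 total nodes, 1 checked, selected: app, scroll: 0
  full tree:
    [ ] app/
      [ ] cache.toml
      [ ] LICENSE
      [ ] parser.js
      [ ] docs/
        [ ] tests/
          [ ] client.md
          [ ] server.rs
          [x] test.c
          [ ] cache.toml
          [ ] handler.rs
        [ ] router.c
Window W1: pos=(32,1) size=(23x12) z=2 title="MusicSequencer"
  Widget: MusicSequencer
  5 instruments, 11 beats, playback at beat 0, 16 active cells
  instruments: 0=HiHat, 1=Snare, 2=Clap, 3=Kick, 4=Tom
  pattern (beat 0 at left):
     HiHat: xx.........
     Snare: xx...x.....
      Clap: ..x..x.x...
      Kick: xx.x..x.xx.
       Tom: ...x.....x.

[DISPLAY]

                   ┏━━━━━━━┏━━━━━━━━━━━━━━━━━━━
                   ┃ Checkb┃ MusicSequencer    
                   ┠───────┠───────────────────
                   ┃>[-] ap┃      ▼1234567890  
                   ┃   [ ] ┃ HiHat██·········  
                   ┃   [ ] ┃ Snare██···█·····  
                   ┃   [ ] ┃  Clap··█··█·█···  
                   ┃   [-] ┃  Kick██·█··█·██·  
                   ┃     [-┃   Tom···█·····█·  
                   ┃       ┃                   
                   ┃       ┃                   
                   ┃       ┗━━━━━━━━━━━━━━━━━━━
                   ┃       [ ] cache.tom┃      
                   ┃       [ ] handler.r┃      


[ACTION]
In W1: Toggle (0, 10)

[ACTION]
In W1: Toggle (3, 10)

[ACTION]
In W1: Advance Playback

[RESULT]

                   ┏━━━━━━━┏━━━━━━━━━━━━━━━━━━━
                   ┃ Checkb┃ MusicSequencer    
                   ┠───────┠───────────────────
                   ┃>[-] ap┃      0▼234567890  
                   ┃   [ ] ┃ HiHat██········█  
                   ┃   [ ] ┃ Snare██···█·····  
                   ┃   [ ] ┃  Clap··█··█·█···  
                   ┃   [-] ┃  Kick██·█··█·███  
                   ┃     [-┃   Tom···█·····█·  
                   ┃       ┃                   
                   ┃       ┃                   
                   ┃       ┗━━━━━━━━━━━━━━━━━━━
                   ┃       [ ] cache.tom┃      
                   ┃       [ ] handler.r┃      


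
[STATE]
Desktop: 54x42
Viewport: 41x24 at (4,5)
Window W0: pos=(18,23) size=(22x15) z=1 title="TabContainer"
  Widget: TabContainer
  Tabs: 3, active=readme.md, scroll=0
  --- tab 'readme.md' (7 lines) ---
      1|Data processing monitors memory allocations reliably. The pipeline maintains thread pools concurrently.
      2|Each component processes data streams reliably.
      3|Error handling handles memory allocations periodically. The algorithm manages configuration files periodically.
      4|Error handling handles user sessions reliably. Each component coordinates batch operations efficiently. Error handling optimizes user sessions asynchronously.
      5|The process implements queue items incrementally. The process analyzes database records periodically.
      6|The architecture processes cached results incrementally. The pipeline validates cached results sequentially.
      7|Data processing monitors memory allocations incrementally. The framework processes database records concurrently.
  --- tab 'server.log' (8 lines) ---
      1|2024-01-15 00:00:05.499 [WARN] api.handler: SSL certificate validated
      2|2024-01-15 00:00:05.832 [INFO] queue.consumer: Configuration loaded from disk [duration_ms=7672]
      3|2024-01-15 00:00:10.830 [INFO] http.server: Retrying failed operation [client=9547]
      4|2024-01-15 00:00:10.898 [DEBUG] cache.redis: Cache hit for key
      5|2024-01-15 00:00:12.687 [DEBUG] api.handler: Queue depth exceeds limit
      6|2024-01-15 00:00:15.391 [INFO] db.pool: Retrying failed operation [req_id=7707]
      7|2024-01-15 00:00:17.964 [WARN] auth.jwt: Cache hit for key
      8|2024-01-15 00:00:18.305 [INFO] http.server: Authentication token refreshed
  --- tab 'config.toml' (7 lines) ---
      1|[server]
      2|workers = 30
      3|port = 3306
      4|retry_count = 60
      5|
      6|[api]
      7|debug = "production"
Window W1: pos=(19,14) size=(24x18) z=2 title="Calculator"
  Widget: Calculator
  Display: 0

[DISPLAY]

                                         
                                         
                                         
                                         
                                         
                                         
                                         
                                         
                                         
               ┏━━━━━━━━━━━━━━━━━━━━━━┓  
               ┃ Calculator           ┃  
               ┠──────────────────────┨  
               ┃                     0┃  
               ┃┌───┬───┬───┬───┐     ┃  
               ┃│ 7 │ 8 │ 9 │ ÷ │     ┃  
               ┃├───┼───┼───┼───┤     ┃  
               ┃│ 4 │ 5 │ 6 │ × │     ┃  
               ┃├───┼───┼───┼───┤     ┃  
              ┏┃│ 1 │ 2 │ 3 │ - │     ┃  
              ┃┃├───┼───┼───┼───┤     ┃  
              ┠┃│ 0 │ . │ = │ + │     ┃  
              ┃┃├───┼───┼───┼───┤     ┃  
              ┃┃│ C │ MC│ MR│ M+│     ┃  
              ┃┃└───┴───┴───┴───┘     ┃  


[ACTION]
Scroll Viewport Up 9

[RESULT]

                                         
                                         
                                         
                                         
                                         
                                         
                                         
                                         
                                         
                                         
                                         
                                         
                                         
                                         
               ┏━━━━━━━━━━━━━━━━━━━━━━┓  
               ┃ Calculator           ┃  
               ┠──────────────────────┨  
               ┃                     0┃  
               ┃┌───┬───┬───┬───┐     ┃  
               ┃│ 7 │ 8 │ 9 │ ÷ │     ┃  
               ┃├───┼───┼───┼───┤     ┃  
               ┃│ 4 │ 5 │ 6 │ × │     ┃  
               ┃├───┼───┼───┼───┤     ┃  
              ┏┃│ 1 │ 2 │ 3 │ - │     ┃  


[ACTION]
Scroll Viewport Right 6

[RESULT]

                                         
                                         
                                         
                                         
                                         
                                         
                                         
                                         
                                         
                                         
                                         
                                         
                                         
                                         
         ┏━━━━━━━━━━━━━━━━━━━━━━┓        
         ┃ Calculator           ┃        
         ┠──────────────────────┨        
         ┃                     0┃        
         ┃┌───┬───┬───┬───┐     ┃        
         ┃│ 7 │ 8 │ 9 │ ÷ │     ┃        
         ┃├───┼───┼───┼───┤     ┃        
         ┃│ 4 │ 5 │ 6 │ × │     ┃        
         ┃├───┼───┼───┼───┤     ┃        
        ┏┃│ 1 │ 2 │ 3 │ - │     ┃        


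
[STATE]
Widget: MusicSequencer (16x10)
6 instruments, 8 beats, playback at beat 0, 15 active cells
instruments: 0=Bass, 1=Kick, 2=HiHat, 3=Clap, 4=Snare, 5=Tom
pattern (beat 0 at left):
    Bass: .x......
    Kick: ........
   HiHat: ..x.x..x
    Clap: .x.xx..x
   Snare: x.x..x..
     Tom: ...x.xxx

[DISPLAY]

      ▼1234567  
  Bass·█······  
  Kick········  
 HiHat··█·█··█  
  Clap·█·██··█  
 Snare█·█··█··  
   Tom···█·███  
                
                
                


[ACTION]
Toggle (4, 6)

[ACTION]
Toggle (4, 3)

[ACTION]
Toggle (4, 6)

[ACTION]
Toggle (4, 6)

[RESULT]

      ▼1234567  
  Bass·█······  
  Kick········  
 HiHat··█·█··█  
  Clap·█·██··█  
 Snare█·██·██·  
   Tom···█·███  
                
                
                


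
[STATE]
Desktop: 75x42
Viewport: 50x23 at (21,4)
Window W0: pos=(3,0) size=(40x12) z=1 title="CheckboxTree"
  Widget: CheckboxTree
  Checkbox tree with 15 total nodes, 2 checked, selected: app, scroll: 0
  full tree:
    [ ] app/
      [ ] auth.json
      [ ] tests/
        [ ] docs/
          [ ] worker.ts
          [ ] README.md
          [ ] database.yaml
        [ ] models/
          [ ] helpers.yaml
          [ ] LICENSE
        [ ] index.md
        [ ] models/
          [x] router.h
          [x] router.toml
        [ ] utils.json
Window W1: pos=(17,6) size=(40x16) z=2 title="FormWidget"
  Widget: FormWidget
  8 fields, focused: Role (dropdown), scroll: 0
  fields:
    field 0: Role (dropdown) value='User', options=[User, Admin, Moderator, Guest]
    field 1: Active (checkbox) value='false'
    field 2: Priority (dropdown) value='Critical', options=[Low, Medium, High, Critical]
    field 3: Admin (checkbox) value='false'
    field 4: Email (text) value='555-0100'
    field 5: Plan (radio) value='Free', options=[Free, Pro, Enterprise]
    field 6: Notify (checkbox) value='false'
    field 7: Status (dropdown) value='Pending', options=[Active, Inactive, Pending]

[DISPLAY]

                     ┃                            
                     ┃                            
━━━━━━━━━━━━━━━━━━━━━━━━━━━━━━━━━━━┓              
rmWidget                           ┃              
───────────────────────────────────┨              
ole:       [User                 ▼]┃              
ctive:     [ ]                     ┃              
riority:   [Critical             ▼]┃              
dmin:      [ ]                     ┃              
mail:      [555-0100              ]┃              
lan:       (●) Free  ( ) Pro  ( ) E┃              
otify:     [ ]                     ┃              
tatus:     [Pending              ▼]┃              
                                   ┃              
                                   ┃              
                                   ┃              
                                   ┃              
━━━━━━━━━━━━━━━━━━━━━━━━━━━━━━━━━━━┛              
                                                  
                                                  
                                                  
                                                  
                                                  


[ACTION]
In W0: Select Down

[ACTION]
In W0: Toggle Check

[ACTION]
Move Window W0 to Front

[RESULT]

                     ┃                            
                     ┃                            
                     ┃━━━━━━━━━━━━━┓              
.ts                  ┃             ┃              
.md                  ┃─────────────┨              
se.yaml              ┃           ▼]┃              
                     ┃             ┃              
━━━━━━━━━━━━━━━━━━━━━┛           ▼]┃              
dmin:      [ ]                     ┃              
mail:      [555-0100              ]┃              
lan:       (●) Free  ( ) Pro  ( ) E┃              
otify:     [ ]                     ┃              
tatus:     [Pending              ▼]┃              
                                   ┃              
                                   ┃              
                                   ┃              
                                   ┃              
━━━━━━━━━━━━━━━━━━━━━━━━━━━━━━━━━━━┛              
                                                  
                                                  
                                                  
                                                  
                                                  
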